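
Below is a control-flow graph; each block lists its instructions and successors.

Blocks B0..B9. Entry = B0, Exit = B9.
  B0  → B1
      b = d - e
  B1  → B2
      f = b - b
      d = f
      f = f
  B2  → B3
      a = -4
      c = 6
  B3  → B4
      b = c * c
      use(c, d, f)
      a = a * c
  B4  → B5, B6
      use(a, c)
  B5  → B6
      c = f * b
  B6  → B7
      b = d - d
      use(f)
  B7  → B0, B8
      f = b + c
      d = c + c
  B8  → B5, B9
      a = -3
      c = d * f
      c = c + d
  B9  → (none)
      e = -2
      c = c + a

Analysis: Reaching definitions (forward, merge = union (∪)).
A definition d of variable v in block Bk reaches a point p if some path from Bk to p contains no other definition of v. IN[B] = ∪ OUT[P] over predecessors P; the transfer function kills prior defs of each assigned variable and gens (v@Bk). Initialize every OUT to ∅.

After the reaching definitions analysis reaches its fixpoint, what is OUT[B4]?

Fixpoint table:
  B0:  IN={a@B3, a@B8, b@B6, c@B2, c@B5, d@B7, f@B7}  OUT={a@B3, a@B8, b@B0, c@B2, c@B5, d@B7, f@B7}
  B1:  IN={a@B3, a@B8, b@B0, c@B2, c@B5, d@B7, f@B7}  OUT={a@B3, a@B8, b@B0, c@B2, c@B5, d@B1, f@B1}
  B2:  IN={a@B3, a@B8, b@B0, c@B2, c@B5, d@B1, f@B1}  OUT={a@B2, b@B0, c@B2, d@B1, f@B1}
  B3:  IN={a@B2, b@B0, c@B2, d@B1, f@B1}  OUT={a@B3, b@B3, c@B2, d@B1, f@B1}
  B4:  IN={a@B3, b@B3, c@B2, d@B1, f@B1}  OUT={a@B3, b@B3, c@B2, d@B1, f@B1}
  B5:  IN={a@B3, a@B8, b@B3, b@B6, c@B2, c@B8, d@B1, d@B7, f@B1, f@B7}  OUT={a@B3, a@B8, b@B3, b@B6, c@B5, d@B1, d@B7, f@B1, f@B7}
  B6:  IN={a@B3, a@B8, b@B3, b@B6, c@B2, c@B5, d@B1, d@B7, f@B1, f@B7}  OUT={a@B3, a@B8, b@B6, c@B2, c@B5, d@B1, d@B7, f@B1, f@B7}
  B7:  IN={a@B3, a@B8, b@B6, c@B2, c@B5, d@B1, d@B7, f@B1, f@B7}  OUT={a@B3, a@B8, b@B6, c@B2, c@B5, d@B7, f@B7}
  B8:  IN={a@B3, a@B8, b@B6, c@B2, c@B5, d@B7, f@B7}  OUT={a@B8, b@B6, c@B8, d@B7, f@B7}
  B9:  IN={a@B8, b@B6, c@B8, d@B7, f@B7}  OUT={a@B8, b@B6, c@B9, d@B7, e@B9, f@B7}

Merge at B4: IN[B4] = OUT[B3] = {a@B3, b@B3, c@B2, d@B1, f@B1}
Applying B4's transfer function to that IN value gives OUT[B4] (row B4 above).

Answer: {a@B3, b@B3, c@B2, d@B1, f@B1}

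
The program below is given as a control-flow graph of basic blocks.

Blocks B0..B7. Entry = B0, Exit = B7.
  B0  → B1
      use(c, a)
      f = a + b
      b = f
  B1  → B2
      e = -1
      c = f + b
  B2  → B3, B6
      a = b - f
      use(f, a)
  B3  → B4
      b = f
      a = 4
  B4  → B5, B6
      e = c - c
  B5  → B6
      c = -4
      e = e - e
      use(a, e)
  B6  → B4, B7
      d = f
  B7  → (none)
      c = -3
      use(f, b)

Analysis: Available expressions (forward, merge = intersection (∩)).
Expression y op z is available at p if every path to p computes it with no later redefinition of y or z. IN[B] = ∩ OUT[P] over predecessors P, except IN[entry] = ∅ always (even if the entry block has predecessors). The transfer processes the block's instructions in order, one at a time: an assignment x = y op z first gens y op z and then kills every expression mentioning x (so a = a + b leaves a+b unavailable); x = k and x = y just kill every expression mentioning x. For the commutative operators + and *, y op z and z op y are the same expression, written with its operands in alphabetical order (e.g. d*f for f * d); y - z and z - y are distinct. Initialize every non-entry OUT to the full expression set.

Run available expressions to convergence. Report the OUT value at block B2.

Answer: {b+f, b-f}

Derivation:
Per-block solution:
  B0:  IN={}  OUT={}
  B1:  IN={}  OUT={b+f}
  B2:  IN={b+f}  OUT={b+f, b-f}
  B3:  IN={b+f, b-f}  OUT={}
  B4:  IN={}  OUT={c-c}
  B5:  IN={c-c}  OUT={}
  B6:  IN={}  OUT={}
  B7:  IN={}  OUT={}

Merge at B2: IN[B2] = OUT[B1] = {b+f}
Applying B2's transfer function to that IN value gives OUT[B2] (row B2 above).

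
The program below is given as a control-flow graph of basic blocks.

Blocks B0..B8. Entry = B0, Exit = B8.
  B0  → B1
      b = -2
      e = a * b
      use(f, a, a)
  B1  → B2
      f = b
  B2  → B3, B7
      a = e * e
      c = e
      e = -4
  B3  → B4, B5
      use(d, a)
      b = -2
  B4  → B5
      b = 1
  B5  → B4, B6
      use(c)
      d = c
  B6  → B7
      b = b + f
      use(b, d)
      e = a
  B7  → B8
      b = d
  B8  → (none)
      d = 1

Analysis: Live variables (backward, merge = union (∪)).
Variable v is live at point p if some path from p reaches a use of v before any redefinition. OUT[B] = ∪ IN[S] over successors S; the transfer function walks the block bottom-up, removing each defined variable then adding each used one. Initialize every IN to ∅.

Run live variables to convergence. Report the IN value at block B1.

Answer: {b, d, e}

Trace:
Per-block solution:
  B0: | IN={a, d, f} | OUT={b, d, e}
  B1: | IN={b, d, e} | OUT={d, e, f}
  B2: | IN={d, e, f} | OUT={a, c, d, f}
  B3: | IN={a, c, d, f} | OUT={a, b, c, f}
  B4: | IN={a, c, f} | OUT={a, b, c, f}
  B5: | IN={a, b, c, f} | OUT={a, b, c, d, f}
  B6: | IN={a, b, d, f} | OUT={d}
  B7: | IN={d} | OUT={}
  B8: | IN={} | OUT={}

Merge at B1: OUT[B1] = IN[B2] = {d, e, f}
Applying B1's transfer function to that OUT value gives IN[B1] (row B1 above).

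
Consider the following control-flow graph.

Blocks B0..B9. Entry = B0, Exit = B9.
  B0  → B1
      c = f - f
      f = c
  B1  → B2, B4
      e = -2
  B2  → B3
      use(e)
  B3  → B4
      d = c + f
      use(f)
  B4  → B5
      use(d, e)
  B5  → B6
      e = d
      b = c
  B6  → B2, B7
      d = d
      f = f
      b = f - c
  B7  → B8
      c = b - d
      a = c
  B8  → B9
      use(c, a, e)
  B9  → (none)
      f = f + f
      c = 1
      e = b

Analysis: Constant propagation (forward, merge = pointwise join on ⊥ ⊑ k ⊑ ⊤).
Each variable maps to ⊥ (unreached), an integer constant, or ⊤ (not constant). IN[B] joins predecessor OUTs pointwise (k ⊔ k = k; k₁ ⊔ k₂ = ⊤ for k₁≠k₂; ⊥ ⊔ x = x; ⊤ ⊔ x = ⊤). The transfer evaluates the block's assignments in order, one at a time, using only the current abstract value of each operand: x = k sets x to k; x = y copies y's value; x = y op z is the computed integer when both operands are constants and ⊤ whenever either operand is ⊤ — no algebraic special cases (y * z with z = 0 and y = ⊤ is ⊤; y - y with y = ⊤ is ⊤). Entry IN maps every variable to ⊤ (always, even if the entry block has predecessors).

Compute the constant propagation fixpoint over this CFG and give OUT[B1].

Answer: {a: ⊤, b: ⊤, c: ⊤, d: ⊤, e: -2, f: ⊤}

Derivation:
Converged values:
  B0: | IN=(all ⊤) | OUT=(all ⊤)
  B1: | IN=(all ⊤) | OUT={e:-2; rest ⊤}
  B2: | IN=(all ⊤) | OUT=(all ⊤)
  B3: | IN=(all ⊤) | OUT=(all ⊤)
  B4: | IN=(all ⊤) | OUT=(all ⊤)
  B5: | IN=(all ⊤) | OUT=(all ⊤)
  B6: | IN=(all ⊤) | OUT=(all ⊤)
  B7: | IN=(all ⊤) | OUT=(all ⊤)
  B8: | IN=(all ⊤) | OUT=(all ⊤)
  B9: | IN=(all ⊤) | OUT={c:1; rest ⊤}

Merge at B1: IN[B1] = OUT[B0] = {a: ⊤, b: ⊤, c: ⊤, d: ⊤, e: ⊤, f: ⊤}
Applying B1's transfer function to that IN value gives OUT[B1] (row B1 above).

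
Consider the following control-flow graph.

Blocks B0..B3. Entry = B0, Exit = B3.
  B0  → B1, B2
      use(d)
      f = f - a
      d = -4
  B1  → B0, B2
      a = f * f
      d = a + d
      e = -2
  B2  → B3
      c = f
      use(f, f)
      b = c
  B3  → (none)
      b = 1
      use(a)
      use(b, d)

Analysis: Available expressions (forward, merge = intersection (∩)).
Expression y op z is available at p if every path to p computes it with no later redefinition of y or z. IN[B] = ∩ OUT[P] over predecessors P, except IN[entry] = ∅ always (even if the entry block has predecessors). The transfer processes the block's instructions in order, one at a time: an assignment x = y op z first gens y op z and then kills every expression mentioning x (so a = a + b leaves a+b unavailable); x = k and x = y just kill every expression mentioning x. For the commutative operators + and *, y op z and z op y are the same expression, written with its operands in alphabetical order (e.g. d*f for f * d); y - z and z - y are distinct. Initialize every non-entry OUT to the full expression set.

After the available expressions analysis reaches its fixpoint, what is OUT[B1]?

Answer: {f*f}

Derivation:
Per-block solution:
  B0: | IN={} | OUT={}
  B1: | IN={} | OUT={f*f}
  B2: | IN={} | OUT={}
  B3: | IN={} | OUT={}

Merge at B1: IN[B1] = OUT[B0] = {}
Applying B1's transfer function to that IN value gives OUT[B1] (row B1 above).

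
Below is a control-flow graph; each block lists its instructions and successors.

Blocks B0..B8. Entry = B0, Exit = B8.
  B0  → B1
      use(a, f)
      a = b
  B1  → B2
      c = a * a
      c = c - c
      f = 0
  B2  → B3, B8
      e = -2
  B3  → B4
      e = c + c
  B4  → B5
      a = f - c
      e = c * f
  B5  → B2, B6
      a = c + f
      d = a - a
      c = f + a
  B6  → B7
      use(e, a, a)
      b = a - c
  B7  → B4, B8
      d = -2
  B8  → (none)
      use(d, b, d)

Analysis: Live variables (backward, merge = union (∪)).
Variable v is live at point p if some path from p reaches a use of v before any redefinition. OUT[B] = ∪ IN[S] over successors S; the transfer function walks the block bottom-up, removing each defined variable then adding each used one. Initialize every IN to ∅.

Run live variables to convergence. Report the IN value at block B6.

Converged values:
  B0: | IN={a, b, d, f} | OUT={a, b, d}
  B1: | IN={a, b, d} | OUT={b, c, d, f}
  B2: | IN={b, c, d, f} | OUT={b, c, d, f}
  B3: | IN={b, c, f} | OUT={b, c, f}
  B4: | IN={b, c, f} | OUT={b, c, e, f}
  B5: | IN={b, c, e, f} | OUT={a, b, c, d, e, f}
  B6: | IN={a, c, e, f} | OUT={b, c, f}
  B7: | IN={b, c, f} | OUT={b, c, d, f}
  B8: | IN={b, d} | OUT={}

Merge at B6: OUT[B6] = IN[B7] = {b, c, f}
Applying B6's transfer function to that OUT value gives IN[B6] (row B6 above).

Answer: {a, c, e, f}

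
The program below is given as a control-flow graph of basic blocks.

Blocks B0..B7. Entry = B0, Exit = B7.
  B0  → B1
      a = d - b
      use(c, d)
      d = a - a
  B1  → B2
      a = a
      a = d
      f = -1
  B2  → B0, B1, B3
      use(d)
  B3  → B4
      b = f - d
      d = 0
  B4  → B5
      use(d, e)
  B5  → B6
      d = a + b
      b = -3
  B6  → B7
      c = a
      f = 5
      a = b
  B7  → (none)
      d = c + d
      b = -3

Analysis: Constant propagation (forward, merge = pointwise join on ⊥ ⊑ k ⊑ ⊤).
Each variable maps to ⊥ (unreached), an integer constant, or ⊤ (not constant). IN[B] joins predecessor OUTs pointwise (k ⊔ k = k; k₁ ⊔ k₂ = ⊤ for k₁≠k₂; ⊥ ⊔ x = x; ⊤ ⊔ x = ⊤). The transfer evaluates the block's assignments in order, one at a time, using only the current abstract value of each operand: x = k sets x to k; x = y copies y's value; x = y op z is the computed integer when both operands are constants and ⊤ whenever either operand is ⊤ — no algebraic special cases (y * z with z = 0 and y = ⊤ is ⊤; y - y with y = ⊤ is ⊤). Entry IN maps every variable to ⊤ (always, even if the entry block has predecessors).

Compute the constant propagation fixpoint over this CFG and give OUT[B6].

Converged values:
  B0:  IN=(all ⊤)  OUT=(all ⊤)
  B1:  IN=(all ⊤)  OUT={f:-1; rest ⊤}
  B2:  IN={f:-1; rest ⊤}  OUT={f:-1; rest ⊤}
  B3:  IN={f:-1; rest ⊤}  OUT={d:0, f:-1; rest ⊤}
  B4:  IN={d:0, f:-1; rest ⊤}  OUT={d:0, f:-1; rest ⊤}
  B5:  IN={d:0, f:-1; rest ⊤}  OUT={b:-3, f:-1; rest ⊤}
  B6:  IN={b:-3, f:-1; rest ⊤}  OUT={a:-3, b:-3, f:5; rest ⊤}
  B7:  IN={a:-3, b:-3, f:5; rest ⊤}  OUT={a:-3, b:-3, f:5; rest ⊤}

Merge at B6: IN[B6] = OUT[B5] = {a: ⊤, b: -3, c: ⊤, d: ⊤, e: ⊤, f: -1}
Applying B6's transfer function to that IN value gives OUT[B6] (row B6 above).

Answer: {a: -3, b: -3, c: ⊤, d: ⊤, e: ⊤, f: 5}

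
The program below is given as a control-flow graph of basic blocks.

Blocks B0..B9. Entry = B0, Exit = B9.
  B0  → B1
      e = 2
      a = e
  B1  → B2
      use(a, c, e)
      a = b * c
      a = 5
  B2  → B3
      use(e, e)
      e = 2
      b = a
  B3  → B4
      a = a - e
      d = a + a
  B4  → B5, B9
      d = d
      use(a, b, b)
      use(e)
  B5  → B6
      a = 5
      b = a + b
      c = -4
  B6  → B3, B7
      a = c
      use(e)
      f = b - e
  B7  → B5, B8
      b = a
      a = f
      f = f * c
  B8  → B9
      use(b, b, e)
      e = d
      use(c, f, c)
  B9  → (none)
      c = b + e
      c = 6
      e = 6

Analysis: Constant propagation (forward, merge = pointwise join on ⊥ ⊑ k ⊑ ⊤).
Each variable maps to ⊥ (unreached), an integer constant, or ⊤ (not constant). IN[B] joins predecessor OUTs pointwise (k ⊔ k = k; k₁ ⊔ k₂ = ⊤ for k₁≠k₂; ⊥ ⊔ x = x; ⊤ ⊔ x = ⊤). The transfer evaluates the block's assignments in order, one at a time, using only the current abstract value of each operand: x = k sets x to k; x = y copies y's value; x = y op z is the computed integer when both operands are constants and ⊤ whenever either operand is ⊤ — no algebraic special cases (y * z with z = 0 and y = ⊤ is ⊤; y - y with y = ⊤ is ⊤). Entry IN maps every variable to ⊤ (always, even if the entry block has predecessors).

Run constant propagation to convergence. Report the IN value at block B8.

Answer: {a: ⊤, b: -4, c: -4, d: ⊤, e: 2, f: ⊤}

Trace:
Converged values:
  B0: | IN=(all ⊤) | OUT={a:2, e:2; rest ⊤}
  B1: | IN={a:2, e:2; rest ⊤} | OUT={a:5, e:2; rest ⊤}
  B2: | IN={a:5, e:2; rest ⊤} | OUT={a:5, b:5, e:2; rest ⊤}
  B3: | IN={e:2; rest ⊤} | OUT={e:2; rest ⊤}
  B4: | IN={e:2; rest ⊤} | OUT={e:2; rest ⊤}
  B5: | IN={e:2; rest ⊤} | OUT={a:5, c:-4, e:2; rest ⊤}
  B6: | IN={a:5, c:-4, e:2; rest ⊤} | OUT={a:-4, c:-4, e:2; rest ⊤}
  B7: | IN={a:-4, c:-4, e:2; rest ⊤} | OUT={b:-4, c:-4, e:2; rest ⊤}
  B8: | IN={b:-4, c:-4, e:2; rest ⊤} | OUT={b:-4, c:-4; rest ⊤}
  B9: | IN=(all ⊤) | OUT={c:6, e:6; rest ⊤}

Merge at B8: IN[B8] = OUT[B7] = {a: ⊤, b: -4, c: -4, d: ⊤, e: 2, f: ⊤}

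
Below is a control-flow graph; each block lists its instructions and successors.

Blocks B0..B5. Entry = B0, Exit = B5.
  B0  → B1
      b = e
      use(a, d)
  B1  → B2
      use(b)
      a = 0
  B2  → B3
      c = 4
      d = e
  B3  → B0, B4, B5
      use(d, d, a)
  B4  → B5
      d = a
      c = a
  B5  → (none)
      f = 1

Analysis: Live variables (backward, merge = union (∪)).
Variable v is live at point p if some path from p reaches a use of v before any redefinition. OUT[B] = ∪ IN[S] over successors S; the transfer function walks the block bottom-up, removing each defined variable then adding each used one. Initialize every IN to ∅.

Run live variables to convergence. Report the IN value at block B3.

Per-block solution:
  B0:  IN={a, d, e}  OUT={b, e}
  B1:  IN={b, e}  OUT={a, e}
  B2:  IN={a, e}  OUT={a, d, e}
  B3:  IN={a, d, e}  OUT={a, d, e}
  B4:  IN={a}  OUT={}
  B5:  IN={}  OUT={}

Merge at B3: OUT[B3] = IN[B0] ⊔ IN[B4] ⊔ IN[B5] = {a, d, e}
Applying B3's transfer function to that OUT value gives IN[B3] (row B3 above).

Answer: {a, d, e}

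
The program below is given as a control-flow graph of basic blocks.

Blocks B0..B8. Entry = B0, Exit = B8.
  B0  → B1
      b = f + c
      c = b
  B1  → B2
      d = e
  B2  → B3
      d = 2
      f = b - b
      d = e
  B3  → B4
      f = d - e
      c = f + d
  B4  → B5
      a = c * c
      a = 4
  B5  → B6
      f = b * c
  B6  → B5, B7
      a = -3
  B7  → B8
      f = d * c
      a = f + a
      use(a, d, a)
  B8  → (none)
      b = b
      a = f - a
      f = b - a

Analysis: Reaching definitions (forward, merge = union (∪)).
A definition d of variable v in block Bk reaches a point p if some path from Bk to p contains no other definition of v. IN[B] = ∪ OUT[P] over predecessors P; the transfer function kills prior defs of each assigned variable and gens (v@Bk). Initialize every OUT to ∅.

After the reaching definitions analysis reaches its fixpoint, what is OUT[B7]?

Answer: {a@B7, b@B0, c@B3, d@B2, f@B7}

Derivation:
Per-block solution:
  B0:   IN={}   OUT={b@B0, c@B0}
  B1:   IN={b@B0, c@B0}   OUT={b@B0, c@B0, d@B1}
  B2:   IN={b@B0, c@B0, d@B1}   OUT={b@B0, c@B0, d@B2, f@B2}
  B3:   IN={b@B0, c@B0, d@B2, f@B2}   OUT={b@B0, c@B3, d@B2, f@B3}
  B4:   IN={b@B0, c@B3, d@B2, f@B3}   OUT={a@B4, b@B0, c@B3, d@B2, f@B3}
  B5:   IN={a@B4, a@B6, b@B0, c@B3, d@B2, f@B3, f@B5}   OUT={a@B4, a@B6, b@B0, c@B3, d@B2, f@B5}
  B6:   IN={a@B4, a@B6, b@B0, c@B3, d@B2, f@B5}   OUT={a@B6, b@B0, c@B3, d@B2, f@B5}
  B7:   IN={a@B6, b@B0, c@B3, d@B2, f@B5}   OUT={a@B7, b@B0, c@B3, d@B2, f@B7}
  B8:   IN={a@B7, b@B0, c@B3, d@B2, f@B7}   OUT={a@B8, b@B8, c@B3, d@B2, f@B8}

Merge at B7: IN[B7] = OUT[B6] = {a@B6, b@B0, c@B3, d@B2, f@B5}
Applying B7's transfer function to that IN value gives OUT[B7] (row B7 above).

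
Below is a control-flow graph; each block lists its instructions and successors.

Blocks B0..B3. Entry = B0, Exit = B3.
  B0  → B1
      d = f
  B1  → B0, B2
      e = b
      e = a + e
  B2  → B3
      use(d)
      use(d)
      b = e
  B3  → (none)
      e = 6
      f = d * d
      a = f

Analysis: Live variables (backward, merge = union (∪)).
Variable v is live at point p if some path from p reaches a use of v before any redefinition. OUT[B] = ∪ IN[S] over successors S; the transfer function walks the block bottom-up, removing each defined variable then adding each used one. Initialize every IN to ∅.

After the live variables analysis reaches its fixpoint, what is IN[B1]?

Fixpoint table:
  B0:  IN={a, b, f}  OUT={a, b, d, f}
  B1:  IN={a, b, d, f}  OUT={a, b, d, e, f}
  B2:  IN={d, e}  OUT={d}
  B3:  IN={d}  OUT={}

Merge at B1: OUT[B1] = IN[B0] ⊔ IN[B2] = {a, b, d, e, f}
Applying B1's transfer function to that OUT value gives IN[B1] (row B1 above).

Answer: {a, b, d, f}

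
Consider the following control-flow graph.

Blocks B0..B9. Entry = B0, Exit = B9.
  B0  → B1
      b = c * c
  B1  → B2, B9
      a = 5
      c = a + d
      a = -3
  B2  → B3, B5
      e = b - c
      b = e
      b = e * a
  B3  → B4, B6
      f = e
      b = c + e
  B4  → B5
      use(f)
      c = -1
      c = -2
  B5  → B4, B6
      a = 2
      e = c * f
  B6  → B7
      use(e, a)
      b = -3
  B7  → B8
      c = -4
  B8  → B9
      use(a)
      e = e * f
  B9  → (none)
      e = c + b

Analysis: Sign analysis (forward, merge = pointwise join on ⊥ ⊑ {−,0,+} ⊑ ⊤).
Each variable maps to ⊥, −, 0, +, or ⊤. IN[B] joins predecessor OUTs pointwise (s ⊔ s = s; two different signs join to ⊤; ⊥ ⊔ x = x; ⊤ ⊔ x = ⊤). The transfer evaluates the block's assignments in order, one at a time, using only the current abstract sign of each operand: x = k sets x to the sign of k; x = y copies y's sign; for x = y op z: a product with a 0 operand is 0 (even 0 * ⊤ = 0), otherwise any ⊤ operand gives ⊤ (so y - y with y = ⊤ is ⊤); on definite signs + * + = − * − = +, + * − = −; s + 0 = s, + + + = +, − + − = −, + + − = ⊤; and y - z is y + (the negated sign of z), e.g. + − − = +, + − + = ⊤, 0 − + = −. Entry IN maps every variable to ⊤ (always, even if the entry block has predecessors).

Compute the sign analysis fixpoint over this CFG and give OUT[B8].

Converged values:
  B0: | IN=(all ⊤) | OUT=(all ⊤)
  B1: | IN=(all ⊤) | OUT={a:-; rest ⊤}
  B2: | IN={a:-; rest ⊤} | OUT={a:-; rest ⊤}
  B3: | IN={a:-; rest ⊤} | OUT={a:-; rest ⊤}
  B4: | IN=(all ⊤) | OUT={c:-; rest ⊤}
  B5: | IN=(all ⊤) | OUT={a:+; rest ⊤}
  B6: | IN=(all ⊤) | OUT={b:-; rest ⊤}
  B7: | IN={b:-; rest ⊤} | OUT={b:-, c:-; rest ⊤}
  B8: | IN={b:-, c:-; rest ⊤} | OUT={b:-, c:-; rest ⊤}
  B9: | IN=(all ⊤) | OUT=(all ⊤)

Merge at B8: IN[B8] = OUT[B7] = {a: ⊤, b: -, c: -, d: ⊤, e: ⊤, f: ⊤}
Applying B8's transfer function to that IN value gives OUT[B8] (row B8 above).

Answer: {a: ⊤, b: -, c: -, d: ⊤, e: ⊤, f: ⊤}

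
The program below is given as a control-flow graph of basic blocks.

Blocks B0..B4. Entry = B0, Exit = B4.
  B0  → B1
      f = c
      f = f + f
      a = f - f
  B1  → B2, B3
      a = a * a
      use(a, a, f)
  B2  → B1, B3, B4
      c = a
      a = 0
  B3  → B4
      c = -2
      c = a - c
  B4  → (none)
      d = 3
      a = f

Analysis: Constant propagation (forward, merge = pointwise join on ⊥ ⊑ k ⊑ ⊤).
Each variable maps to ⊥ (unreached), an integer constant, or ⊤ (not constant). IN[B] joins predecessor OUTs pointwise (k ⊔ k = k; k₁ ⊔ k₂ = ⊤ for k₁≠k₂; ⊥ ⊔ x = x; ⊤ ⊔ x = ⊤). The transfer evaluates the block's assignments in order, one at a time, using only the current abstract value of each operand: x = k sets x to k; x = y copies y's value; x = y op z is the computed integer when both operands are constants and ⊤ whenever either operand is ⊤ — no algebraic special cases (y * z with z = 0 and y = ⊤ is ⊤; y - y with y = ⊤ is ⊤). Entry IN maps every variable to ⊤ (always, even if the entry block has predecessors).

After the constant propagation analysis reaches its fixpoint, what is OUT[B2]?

Per-block solution:
  B0: | IN=(all ⊤) | OUT=(all ⊤)
  B1: | IN=(all ⊤) | OUT=(all ⊤)
  B2: | IN=(all ⊤) | OUT={a:0; rest ⊤}
  B3: | IN=(all ⊤) | OUT=(all ⊤)
  B4: | IN=(all ⊤) | OUT={d:3; rest ⊤}

Merge at B2: IN[B2] = OUT[B1] = {a: ⊤, b: ⊤, c: ⊤, d: ⊤, e: ⊤, f: ⊤}
Applying B2's transfer function to that IN value gives OUT[B2] (row B2 above).

Answer: {a: 0, b: ⊤, c: ⊤, d: ⊤, e: ⊤, f: ⊤}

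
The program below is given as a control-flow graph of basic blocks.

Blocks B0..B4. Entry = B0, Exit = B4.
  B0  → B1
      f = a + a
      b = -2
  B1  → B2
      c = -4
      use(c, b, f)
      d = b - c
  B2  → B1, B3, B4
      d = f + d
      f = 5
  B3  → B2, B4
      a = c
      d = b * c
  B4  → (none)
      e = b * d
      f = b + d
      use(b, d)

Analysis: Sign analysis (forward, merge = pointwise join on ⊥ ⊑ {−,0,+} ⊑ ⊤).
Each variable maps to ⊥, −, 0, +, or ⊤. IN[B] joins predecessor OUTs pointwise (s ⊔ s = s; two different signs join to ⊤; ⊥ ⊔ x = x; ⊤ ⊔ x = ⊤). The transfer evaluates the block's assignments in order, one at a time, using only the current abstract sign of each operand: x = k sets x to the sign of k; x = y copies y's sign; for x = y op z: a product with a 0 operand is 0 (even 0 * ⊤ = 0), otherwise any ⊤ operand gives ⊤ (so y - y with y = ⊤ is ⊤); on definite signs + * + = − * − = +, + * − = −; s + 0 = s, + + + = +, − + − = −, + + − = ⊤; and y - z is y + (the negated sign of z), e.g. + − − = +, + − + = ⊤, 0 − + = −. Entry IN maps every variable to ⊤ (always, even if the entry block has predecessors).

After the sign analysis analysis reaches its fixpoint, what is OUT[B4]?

Fixpoint table:
  B0:  IN=(all ⊤)  OUT={b:-; rest ⊤}
  B1:  IN={b:-; rest ⊤}  OUT={b:-, c:-; rest ⊤}
  B2:  IN={b:-, c:-; rest ⊤}  OUT={b:-, c:-, f:+; rest ⊤}
  B3:  IN={b:-, c:-, f:+; rest ⊤}  OUT={a:-, b:-, c:-, d:+, f:+; rest ⊤}
  B4:  IN={b:-, c:-, f:+; rest ⊤}  OUT={b:-, c:-; rest ⊤}

Merge at B4: IN[B4] = OUT[B2] ⊔ OUT[B3] = {a: ⊤, b: -, c: -, d: ⊤, e: ⊤, f: +}
Applying B4's transfer function to that IN value gives OUT[B4] (row B4 above).

Answer: {a: ⊤, b: -, c: -, d: ⊤, e: ⊤, f: ⊤}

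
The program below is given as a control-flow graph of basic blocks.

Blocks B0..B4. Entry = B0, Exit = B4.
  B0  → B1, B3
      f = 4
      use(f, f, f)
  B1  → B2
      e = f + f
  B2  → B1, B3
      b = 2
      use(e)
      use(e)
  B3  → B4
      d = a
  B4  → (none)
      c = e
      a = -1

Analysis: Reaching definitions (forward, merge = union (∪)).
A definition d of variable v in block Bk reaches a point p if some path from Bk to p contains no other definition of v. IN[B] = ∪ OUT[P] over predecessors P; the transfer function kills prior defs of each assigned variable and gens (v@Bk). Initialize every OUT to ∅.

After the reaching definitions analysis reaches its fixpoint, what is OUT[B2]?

Fixpoint table:
  B0:   IN={}   OUT={f@B0}
  B1:   IN={b@B2, e@B1, f@B0}   OUT={b@B2, e@B1, f@B0}
  B2:   IN={b@B2, e@B1, f@B0}   OUT={b@B2, e@B1, f@B0}
  B3:   IN={b@B2, e@B1, f@B0}   OUT={b@B2, d@B3, e@B1, f@B0}
  B4:   IN={b@B2, d@B3, e@B1, f@B0}   OUT={a@B4, b@B2, c@B4, d@B3, e@B1, f@B0}

Merge at B2: IN[B2] = OUT[B1] = {b@B2, e@B1, f@B0}
Applying B2's transfer function to that IN value gives OUT[B2] (row B2 above).

Answer: {b@B2, e@B1, f@B0}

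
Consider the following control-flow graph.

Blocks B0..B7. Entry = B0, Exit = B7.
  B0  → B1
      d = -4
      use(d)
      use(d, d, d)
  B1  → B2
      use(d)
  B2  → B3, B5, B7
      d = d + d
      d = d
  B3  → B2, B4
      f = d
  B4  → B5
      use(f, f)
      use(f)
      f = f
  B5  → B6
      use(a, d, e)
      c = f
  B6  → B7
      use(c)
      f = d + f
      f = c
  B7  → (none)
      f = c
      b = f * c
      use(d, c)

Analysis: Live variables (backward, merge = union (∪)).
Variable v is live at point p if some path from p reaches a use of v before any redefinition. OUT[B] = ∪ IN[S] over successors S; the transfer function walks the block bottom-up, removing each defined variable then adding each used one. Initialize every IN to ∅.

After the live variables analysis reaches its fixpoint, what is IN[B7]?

Answer: {c, d}

Working:
Per-block solution:
  B0:   IN={a, c, e, f}   OUT={a, c, d, e, f}
  B1:   IN={a, c, d, e, f}   OUT={a, c, d, e, f}
  B2:   IN={a, c, d, e, f}   OUT={a, c, d, e, f}
  B3:   IN={a, c, d, e}   OUT={a, c, d, e, f}
  B4:   IN={a, d, e, f}   OUT={a, d, e, f}
  B5:   IN={a, d, e, f}   OUT={c, d, f}
  B6:   IN={c, d, f}   OUT={c, d}
  B7:   IN={c, d}   OUT={}

B7 is the boundary node: OUT[B7] = {}
Applying B7's transfer function to that OUT value gives IN[B7] (row B7 above).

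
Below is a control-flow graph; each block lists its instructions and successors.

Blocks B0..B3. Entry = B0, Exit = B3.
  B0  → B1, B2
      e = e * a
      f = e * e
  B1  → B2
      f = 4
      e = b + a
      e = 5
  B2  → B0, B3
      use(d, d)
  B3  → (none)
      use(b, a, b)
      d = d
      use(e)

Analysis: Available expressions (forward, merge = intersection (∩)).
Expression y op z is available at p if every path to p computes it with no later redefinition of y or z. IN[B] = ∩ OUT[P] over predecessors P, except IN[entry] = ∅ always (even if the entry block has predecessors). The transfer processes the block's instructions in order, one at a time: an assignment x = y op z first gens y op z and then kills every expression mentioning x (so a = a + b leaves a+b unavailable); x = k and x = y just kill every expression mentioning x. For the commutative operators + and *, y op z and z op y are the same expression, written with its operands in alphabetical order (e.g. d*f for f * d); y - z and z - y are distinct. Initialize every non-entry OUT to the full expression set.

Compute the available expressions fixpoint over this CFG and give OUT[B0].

Answer: {e*e}

Working:
Per-block solution:
  B0: | IN={} | OUT={e*e}
  B1: | IN={e*e} | OUT={a+b}
  B2: | IN={} | OUT={}
  B3: | IN={} | OUT={}

Merge at B0 (entry node, so the boundary value {} is joined with the incoming edge(s)): IN[B0] = {} ∩ OUT[B2] = {}
Applying B0's transfer function to that IN value gives OUT[B0] (row B0 above).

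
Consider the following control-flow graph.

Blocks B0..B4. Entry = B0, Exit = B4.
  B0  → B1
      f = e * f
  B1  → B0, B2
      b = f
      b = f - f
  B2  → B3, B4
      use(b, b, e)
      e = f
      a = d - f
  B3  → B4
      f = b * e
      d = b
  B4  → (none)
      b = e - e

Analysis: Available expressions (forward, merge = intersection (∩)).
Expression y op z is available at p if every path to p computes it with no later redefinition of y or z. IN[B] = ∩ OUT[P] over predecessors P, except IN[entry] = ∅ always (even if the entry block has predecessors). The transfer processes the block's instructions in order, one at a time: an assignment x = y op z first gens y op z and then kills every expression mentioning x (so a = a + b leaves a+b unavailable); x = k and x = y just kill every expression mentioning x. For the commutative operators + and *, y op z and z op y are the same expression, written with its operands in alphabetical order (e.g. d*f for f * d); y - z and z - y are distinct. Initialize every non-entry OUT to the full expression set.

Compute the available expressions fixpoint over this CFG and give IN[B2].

Per-block solution:
  B0: | IN={} | OUT={}
  B1: | IN={} | OUT={f-f}
  B2: | IN={f-f} | OUT={d-f, f-f}
  B3: | IN={d-f, f-f} | OUT={b*e}
  B4: | IN={} | OUT={e-e}

Merge at B2: IN[B2] = OUT[B1] = {f-f}

Answer: {f-f}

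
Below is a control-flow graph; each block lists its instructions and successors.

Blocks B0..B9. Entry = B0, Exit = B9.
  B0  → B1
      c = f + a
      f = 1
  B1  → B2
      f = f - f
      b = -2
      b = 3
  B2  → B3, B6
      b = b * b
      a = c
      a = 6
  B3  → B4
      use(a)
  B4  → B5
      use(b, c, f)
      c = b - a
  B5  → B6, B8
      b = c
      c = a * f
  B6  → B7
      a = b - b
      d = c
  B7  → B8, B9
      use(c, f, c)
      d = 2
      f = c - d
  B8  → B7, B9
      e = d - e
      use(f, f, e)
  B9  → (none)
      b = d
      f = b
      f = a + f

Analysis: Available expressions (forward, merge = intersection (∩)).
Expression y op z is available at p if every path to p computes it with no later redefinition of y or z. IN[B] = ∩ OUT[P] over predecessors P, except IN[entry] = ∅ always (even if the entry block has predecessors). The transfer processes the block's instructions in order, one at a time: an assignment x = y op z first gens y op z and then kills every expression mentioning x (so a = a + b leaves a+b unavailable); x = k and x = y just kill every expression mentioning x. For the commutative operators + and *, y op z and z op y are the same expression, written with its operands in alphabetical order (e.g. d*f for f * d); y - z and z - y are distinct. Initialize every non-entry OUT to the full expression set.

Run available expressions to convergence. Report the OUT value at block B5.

Answer: {a*f}

Derivation:
Fixpoint table:
  B0:  IN={}  OUT={}
  B1:  IN={}  OUT={}
  B2:  IN={}  OUT={}
  B3:  IN={}  OUT={}
  B4:  IN={}  OUT={b-a}
  B5:  IN={b-a}  OUT={a*f}
  B6:  IN={}  OUT={b-b}
  B7:  IN={}  OUT={c-d}
  B8:  IN={}  OUT={}
  B9:  IN={}  OUT={}

Merge at B5: IN[B5] = OUT[B4] = {b-a}
Applying B5's transfer function to that IN value gives OUT[B5] (row B5 above).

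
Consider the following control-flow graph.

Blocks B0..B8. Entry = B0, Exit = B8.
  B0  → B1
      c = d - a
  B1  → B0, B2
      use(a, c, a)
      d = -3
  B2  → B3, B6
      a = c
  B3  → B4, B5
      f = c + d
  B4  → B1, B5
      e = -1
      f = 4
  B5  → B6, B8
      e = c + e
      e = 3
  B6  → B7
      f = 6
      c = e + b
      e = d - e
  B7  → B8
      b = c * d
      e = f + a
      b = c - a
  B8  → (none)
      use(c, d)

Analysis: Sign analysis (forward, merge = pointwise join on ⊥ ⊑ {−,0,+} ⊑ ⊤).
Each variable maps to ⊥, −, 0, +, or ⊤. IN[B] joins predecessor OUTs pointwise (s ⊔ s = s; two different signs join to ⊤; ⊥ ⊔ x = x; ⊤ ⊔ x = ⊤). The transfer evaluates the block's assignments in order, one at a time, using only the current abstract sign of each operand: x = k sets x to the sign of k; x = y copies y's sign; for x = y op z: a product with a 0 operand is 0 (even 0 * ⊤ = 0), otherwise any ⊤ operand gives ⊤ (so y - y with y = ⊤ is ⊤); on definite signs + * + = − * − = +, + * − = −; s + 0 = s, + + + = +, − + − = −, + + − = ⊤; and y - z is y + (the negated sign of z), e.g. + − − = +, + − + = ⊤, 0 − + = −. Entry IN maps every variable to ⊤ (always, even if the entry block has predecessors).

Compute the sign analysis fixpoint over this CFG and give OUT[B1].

Converged values:
  B0:  IN=(all ⊤)  OUT=(all ⊤)
  B1:  IN=(all ⊤)  OUT={d:-; rest ⊤}
  B2:  IN={d:-; rest ⊤}  OUT={d:-; rest ⊤}
  B3:  IN={d:-; rest ⊤}  OUT={d:-; rest ⊤}
  B4:  IN={d:-; rest ⊤}  OUT={d:-, e:-, f:+; rest ⊤}
  B5:  IN={d:-; rest ⊤}  OUT={d:-, e:+; rest ⊤}
  B6:  IN={d:-; rest ⊤}  OUT={d:-, f:+; rest ⊤}
  B7:  IN={d:-, f:+; rest ⊤}  OUT={d:-, f:+; rest ⊤}
  B8:  IN={d:-; rest ⊤}  OUT={d:-; rest ⊤}

Merge at B1: IN[B1] = OUT[B0] ⊔ OUT[B4] = {a: ⊤, b: ⊤, c: ⊤, d: ⊤, e: ⊤, f: ⊤}
Applying B1's transfer function to that IN value gives OUT[B1] (row B1 above).

Answer: {a: ⊤, b: ⊤, c: ⊤, d: -, e: ⊤, f: ⊤}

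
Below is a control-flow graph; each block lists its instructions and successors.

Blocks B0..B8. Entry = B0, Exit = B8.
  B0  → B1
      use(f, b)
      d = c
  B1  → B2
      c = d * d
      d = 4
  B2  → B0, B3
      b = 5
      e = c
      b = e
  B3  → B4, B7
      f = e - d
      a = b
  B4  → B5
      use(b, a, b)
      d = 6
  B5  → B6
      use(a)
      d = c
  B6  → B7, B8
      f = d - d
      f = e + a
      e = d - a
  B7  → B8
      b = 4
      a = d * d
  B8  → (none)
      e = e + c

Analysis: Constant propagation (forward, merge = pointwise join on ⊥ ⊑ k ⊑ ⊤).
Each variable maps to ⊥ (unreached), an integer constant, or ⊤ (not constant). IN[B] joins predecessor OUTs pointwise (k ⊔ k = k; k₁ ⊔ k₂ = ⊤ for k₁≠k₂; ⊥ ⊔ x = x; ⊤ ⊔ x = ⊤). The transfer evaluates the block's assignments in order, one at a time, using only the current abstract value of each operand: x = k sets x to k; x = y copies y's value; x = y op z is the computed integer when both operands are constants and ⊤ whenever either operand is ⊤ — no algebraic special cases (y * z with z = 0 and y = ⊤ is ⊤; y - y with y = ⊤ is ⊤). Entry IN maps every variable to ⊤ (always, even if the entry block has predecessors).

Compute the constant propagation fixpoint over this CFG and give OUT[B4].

Converged values:
  B0: | IN=(all ⊤) | OUT=(all ⊤)
  B1: | IN=(all ⊤) | OUT={d:4; rest ⊤}
  B2: | IN={d:4; rest ⊤} | OUT={d:4; rest ⊤}
  B3: | IN={d:4; rest ⊤} | OUT={d:4; rest ⊤}
  B4: | IN={d:4; rest ⊤} | OUT={d:6; rest ⊤}
  B5: | IN={d:6; rest ⊤} | OUT=(all ⊤)
  B6: | IN=(all ⊤) | OUT=(all ⊤)
  B7: | IN=(all ⊤) | OUT={b:4; rest ⊤}
  B8: | IN=(all ⊤) | OUT=(all ⊤)

Merge at B4: IN[B4] = OUT[B3] = {a: ⊤, b: ⊤, c: ⊤, d: 4, e: ⊤, f: ⊤}
Applying B4's transfer function to that IN value gives OUT[B4] (row B4 above).

Answer: {a: ⊤, b: ⊤, c: ⊤, d: 6, e: ⊤, f: ⊤}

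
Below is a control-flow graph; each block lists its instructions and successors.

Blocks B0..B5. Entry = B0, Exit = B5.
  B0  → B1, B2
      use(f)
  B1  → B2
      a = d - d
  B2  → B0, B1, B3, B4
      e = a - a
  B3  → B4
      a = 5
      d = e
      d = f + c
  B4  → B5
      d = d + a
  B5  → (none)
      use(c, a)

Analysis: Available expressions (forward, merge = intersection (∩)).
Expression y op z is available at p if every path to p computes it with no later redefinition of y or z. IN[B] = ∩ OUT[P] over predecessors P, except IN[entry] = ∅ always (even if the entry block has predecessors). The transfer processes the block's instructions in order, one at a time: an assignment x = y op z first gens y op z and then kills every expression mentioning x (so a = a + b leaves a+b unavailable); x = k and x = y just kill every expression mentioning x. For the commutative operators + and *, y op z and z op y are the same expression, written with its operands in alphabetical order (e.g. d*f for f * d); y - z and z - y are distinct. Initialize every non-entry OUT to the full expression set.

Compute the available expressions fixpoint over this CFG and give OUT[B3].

Per-block solution:
  B0:   IN={}   OUT={}
  B1:   IN={}   OUT={d-d}
  B2:   IN={}   OUT={a-a}
  B3:   IN={a-a}   OUT={c+f}
  B4:   IN={}   OUT={}
  B5:   IN={}   OUT={}

Merge at B3: IN[B3] = OUT[B2] = {a-a}
Applying B3's transfer function to that IN value gives OUT[B3] (row B3 above).

Answer: {c+f}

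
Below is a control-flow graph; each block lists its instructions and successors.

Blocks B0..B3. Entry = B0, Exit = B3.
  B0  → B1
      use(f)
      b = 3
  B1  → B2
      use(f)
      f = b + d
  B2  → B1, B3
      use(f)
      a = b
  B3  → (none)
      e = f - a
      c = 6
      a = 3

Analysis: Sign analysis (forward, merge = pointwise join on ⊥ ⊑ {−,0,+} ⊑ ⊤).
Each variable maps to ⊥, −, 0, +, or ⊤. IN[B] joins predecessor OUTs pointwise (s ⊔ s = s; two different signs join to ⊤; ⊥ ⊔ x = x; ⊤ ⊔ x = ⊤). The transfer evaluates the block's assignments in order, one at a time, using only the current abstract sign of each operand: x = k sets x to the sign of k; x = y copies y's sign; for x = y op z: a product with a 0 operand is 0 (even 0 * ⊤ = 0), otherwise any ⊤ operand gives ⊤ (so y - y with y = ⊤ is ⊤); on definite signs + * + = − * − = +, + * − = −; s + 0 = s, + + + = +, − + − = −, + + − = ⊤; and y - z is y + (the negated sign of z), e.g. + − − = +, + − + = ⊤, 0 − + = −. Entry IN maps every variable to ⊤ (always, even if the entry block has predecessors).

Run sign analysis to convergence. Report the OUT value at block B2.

Fixpoint table:
  B0:   IN=(all ⊤)   OUT={b:+; rest ⊤}
  B1:   IN={b:+; rest ⊤}   OUT={b:+; rest ⊤}
  B2:   IN={b:+; rest ⊤}   OUT={a:+, b:+; rest ⊤}
  B3:   IN={a:+, b:+; rest ⊤}   OUT={a:+, b:+, c:+; rest ⊤}

Merge at B2: IN[B2] = OUT[B1] = {a: ⊤, b: +, c: ⊤, d: ⊤, e: ⊤, f: ⊤}
Applying B2's transfer function to that IN value gives OUT[B2] (row B2 above).

Answer: {a: +, b: +, c: ⊤, d: ⊤, e: ⊤, f: ⊤}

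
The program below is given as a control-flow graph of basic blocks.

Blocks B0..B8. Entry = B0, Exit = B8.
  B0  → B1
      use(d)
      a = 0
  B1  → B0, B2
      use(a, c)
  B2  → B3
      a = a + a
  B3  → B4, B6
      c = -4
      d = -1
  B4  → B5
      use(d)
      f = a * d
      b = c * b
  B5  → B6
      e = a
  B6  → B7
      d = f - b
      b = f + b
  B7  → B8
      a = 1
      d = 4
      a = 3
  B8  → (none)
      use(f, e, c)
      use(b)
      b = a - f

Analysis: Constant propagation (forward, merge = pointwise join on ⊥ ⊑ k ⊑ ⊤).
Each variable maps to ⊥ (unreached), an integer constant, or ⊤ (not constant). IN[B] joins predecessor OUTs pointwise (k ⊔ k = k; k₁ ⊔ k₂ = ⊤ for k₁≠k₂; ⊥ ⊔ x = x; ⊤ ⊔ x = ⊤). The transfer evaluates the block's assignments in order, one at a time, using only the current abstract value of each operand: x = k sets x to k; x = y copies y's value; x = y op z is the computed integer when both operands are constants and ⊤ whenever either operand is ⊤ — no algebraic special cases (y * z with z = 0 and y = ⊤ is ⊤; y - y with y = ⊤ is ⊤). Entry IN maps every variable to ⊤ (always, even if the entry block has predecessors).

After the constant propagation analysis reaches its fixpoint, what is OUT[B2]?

Fixpoint table:
  B0:  IN=(all ⊤)  OUT={a:0; rest ⊤}
  B1:  IN={a:0; rest ⊤}  OUT={a:0; rest ⊤}
  B2:  IN={a:0; rest ⊤}  OUT={a:0; rest ⊤}
  B3:  IN={a:0; rest ⊤}  OUT={a:0, c:-4, d:-1; rest ⊤}
  B4:  IN={a:0, c:-4, d:-1; rest ⊤}  OUT={a:0, c:-4, d:-1, f:0; rest ⊤}
  B5:  IN={a:0, c:-4, d:-1, f:0; rest ⊤}  OUT={a:0, c:-4, d:-1, e:0, f:0; rest ⊤}
  B6:  IN={a:0, c:-4, d:-1; rest ⊤}  OUT={a:0, c:-4; rest ⊤}
  B7:  IN={a:0, c:-4; rest ⊤}  OUT={a:3, c:-4, d:4; rest ⊤}
  B8:  IN={a:3, c:-4, d:4; rest ⊤}  OUT={a:3, c:-4, d:4; rest ⊤}

Merge at B2: IN[B2] = OUT[B1] = {a: 0, b: ⊤, c: ⊤, d: ⊤, e: ⊤, f: ⊤}
Applying B2's transfer function to that IN value gives OUT[B2] (row B2 above).

Answer: {a: 0, b: ⊤, c: ⊤, d: ⊤, e: ⊤, f: ⊤}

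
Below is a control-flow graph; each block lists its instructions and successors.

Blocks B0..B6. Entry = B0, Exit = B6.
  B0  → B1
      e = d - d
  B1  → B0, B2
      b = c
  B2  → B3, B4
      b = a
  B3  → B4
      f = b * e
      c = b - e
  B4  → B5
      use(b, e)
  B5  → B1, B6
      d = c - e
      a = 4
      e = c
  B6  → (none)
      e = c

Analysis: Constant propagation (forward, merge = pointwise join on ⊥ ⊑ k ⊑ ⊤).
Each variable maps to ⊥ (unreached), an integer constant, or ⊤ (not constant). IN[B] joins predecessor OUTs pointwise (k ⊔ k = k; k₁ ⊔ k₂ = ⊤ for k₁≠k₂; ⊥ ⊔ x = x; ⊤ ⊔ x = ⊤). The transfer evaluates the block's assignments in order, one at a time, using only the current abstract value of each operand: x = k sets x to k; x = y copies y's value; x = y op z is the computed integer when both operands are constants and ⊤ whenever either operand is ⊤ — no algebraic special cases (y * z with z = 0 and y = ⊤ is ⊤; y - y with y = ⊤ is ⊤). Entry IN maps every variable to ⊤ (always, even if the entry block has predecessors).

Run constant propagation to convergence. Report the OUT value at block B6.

Converged values:
  B0:   IN=(all ⊤)   OUT=(all ⊤)
  B1:   IN=(all ⊤)   OUT=(all ⊤)
  B2:   IN=(all ⊤)   OUT=(all ⊤)
  B3:   IN=(all ⊤)   OUT=(all ⊤)
  B4:   IN=(all ⊤)   OUT=(all ⊤)
  B5:   IN=(all ⊤)   OUT={a:4; rest ⊤}
  B6:   IN={a:4; rest ⊤}   OUT={a:4; rest ⊤}

Merge at B6: IN[B6] = OUT[B5] = {a: 4, b: ⊤, c: ⊤, d: ⊤, e: ⊤, f: ⊤}
Applying B6's transfer function to that IN value gives OUT[B6] (row B6 above).

Answer: {a: 4, b: ⊤, c: ⊤, d: ⊤, e: ⊤, f: ⊤}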